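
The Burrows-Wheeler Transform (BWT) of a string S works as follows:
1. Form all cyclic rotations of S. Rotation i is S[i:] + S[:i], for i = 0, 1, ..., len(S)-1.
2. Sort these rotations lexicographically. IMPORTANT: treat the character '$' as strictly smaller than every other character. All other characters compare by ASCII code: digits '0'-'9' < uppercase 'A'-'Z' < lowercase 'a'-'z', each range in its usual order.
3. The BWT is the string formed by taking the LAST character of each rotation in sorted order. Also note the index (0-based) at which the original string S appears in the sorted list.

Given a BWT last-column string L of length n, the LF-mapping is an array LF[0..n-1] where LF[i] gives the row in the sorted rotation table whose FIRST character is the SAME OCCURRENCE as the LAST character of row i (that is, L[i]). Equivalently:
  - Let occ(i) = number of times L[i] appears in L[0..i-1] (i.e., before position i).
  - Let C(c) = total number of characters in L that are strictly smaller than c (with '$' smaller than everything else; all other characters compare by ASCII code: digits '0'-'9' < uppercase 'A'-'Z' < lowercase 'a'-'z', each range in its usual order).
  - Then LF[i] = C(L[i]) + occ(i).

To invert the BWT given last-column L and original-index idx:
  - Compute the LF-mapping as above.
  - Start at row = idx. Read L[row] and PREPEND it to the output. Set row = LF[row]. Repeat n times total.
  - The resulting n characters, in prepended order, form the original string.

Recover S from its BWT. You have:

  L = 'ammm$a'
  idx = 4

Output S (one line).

LF mapping: 1 3 4 5 0 2
Walk LF starting at row 4, prepending L[row]:
  step 1: row=4, L[4]='$', prepend. Next row=LF[4]=0
  step 2: row=0, L[0]='a', prepend. Next row=LF[0]=1
  step 3: row=1, L[1]='m', prepend. Next row=LF[1]=3
  step 4: row=3, L[3]='m', prepend. Next row=LF[3]=5
  step 5: row=5, L[5]='a', prepend. Next row=LF[5]=2
  step 6: row=2, L[2]='m', prepend. Next row=LF[2]=4
Reversed output: mamma$

Answer: mamma$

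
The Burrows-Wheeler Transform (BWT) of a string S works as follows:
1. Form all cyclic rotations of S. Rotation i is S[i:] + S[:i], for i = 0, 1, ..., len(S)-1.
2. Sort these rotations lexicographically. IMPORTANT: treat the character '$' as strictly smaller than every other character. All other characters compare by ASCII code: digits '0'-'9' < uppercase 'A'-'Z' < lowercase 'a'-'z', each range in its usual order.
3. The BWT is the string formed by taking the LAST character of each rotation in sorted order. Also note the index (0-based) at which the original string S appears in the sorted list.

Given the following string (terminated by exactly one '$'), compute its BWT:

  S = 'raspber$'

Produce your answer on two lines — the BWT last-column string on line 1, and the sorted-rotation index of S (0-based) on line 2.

All 8 rotations (rotation i = S[i:]+S[:i]):
  rot[0] = raspber$
  rot[1] = aspber$r
  rot[2] = spber$ra
  rot[3] = pber$ras
  rot[4] = ber$rasp
  rot[5] = er$raspb
  rot[6] = r$raspbe
  rot[7] = $raspber
Sorted (with $ < everything):
  sorted[0] = $raspber  (last char: 'r')
  sorted[1] = aspber$r  (last char: 'r')
  sorted[2] = ber$rasp  (last char: 'p')
  sorted[3] = er$raspb  (last char: 'b')
  sorted[4] = pber$ras  (last char: 's')
  sorted[5] = r$raspbe  (last char: 'e')
  sorted[6] = raspber$  (last char: '$')
  sorted[7] = spber$ra  (last char: 'a')
Last column: rrpbse$a
Original string S is at sorted index 6

Answer: rrpbse$a
6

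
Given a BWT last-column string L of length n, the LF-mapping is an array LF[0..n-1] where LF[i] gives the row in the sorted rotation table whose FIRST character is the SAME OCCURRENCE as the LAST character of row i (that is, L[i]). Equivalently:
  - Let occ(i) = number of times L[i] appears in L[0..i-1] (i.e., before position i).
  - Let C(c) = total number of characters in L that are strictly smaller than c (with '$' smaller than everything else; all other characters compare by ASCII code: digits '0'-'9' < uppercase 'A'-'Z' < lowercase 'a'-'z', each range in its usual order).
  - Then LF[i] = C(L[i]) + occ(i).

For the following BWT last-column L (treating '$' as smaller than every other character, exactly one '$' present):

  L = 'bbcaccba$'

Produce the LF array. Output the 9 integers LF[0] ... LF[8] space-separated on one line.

Answer: 3 4 6 1 7 8 5 2 0

Derivation:
Char counts: '$':1, 'a':2, 'b':3, 'c':3
C (first-col start): C('$')=0, C('a')=1, C('b')=3, C('c')=6
L[0]='b': occ=0, LF[0]=C('b')+0=3+0=3
L[1]='b': occ=1, LF[1]=C('b')+1=3+1=4
L[2]='c': occ=0, LF[2]=C('c')+0=6+0=6
L[3]='a': occ=0, LF[3]=C('a')+0=1+0=1
L[4]='c': occ=1, LF[4]=C('c')+1=6+1=7
L[5]='c': occ=2, LF[5]=C('c')+2=6+2=8
L[6]='b': occ=2, LF[6]=C('b')+2=3+2=5
L[7]='a': occ=1, LF[7]=C('a')+1=1+1=2
L[8]='$': occ=0, LF[8]=C('$')+0=0+0=0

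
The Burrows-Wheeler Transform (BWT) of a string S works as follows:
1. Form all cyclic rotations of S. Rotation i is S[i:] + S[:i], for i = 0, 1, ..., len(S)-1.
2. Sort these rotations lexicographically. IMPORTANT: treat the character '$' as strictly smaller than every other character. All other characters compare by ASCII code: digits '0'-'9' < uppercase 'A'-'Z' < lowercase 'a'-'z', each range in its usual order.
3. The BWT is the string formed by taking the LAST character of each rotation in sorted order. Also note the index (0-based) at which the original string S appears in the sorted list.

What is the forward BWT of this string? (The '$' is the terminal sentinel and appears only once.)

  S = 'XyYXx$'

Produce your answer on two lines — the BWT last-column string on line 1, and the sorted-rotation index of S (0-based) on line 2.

Answer: xY$yXX
2

Derivation:
All 6 rotations (rotation i = S[i:]+S[:i]):
  rot[0] = XyYXx$
  rot[1] = yYXx$X
  rot[2] = YXx$Xy
  rot[3] = Xx$XyY
  rot[4] = x$XyYX
  rot[5] = $XyYXx
Sorted (with $ < everything):
  sorted[0] = $XyYXx  (last char: 'x')
  sorted[1] = Xx$XyY  (last char: 'Y')
  sorted[2] = XyYXx$  (last char: '$')
  sorted[3] = YXx$Xy  (last char: 'y')
  sorted[4] = x$XyYX  (last char: 'X')
  sorted[5] = yYXx$X  (last char: 'X')
Last column: xY$yXX
Original string S is at sorted index 2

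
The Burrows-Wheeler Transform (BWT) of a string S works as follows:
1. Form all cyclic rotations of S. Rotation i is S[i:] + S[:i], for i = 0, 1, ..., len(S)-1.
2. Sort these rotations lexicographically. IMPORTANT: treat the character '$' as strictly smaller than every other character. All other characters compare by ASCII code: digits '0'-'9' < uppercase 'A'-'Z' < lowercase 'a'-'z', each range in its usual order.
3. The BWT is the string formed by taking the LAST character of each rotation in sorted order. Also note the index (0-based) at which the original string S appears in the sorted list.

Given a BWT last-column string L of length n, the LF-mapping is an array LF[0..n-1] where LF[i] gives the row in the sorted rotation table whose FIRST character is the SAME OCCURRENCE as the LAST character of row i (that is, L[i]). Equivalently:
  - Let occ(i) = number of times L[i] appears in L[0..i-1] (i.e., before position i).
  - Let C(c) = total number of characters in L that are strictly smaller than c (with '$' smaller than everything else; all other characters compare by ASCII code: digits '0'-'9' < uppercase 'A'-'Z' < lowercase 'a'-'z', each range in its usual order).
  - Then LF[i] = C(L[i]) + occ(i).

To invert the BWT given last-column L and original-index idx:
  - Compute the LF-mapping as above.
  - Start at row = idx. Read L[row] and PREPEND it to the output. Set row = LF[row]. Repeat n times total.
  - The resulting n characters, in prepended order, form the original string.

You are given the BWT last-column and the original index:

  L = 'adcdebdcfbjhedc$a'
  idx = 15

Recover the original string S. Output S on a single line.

LF mapping: 1 8 5 9 12 3 10 6 14 4 16 15 13 11 7 0 2
Walk LF starting at row 15, prepending L[row]:
  step 1: row=15, L[15]='$', prepend. Next row=LF[15]=0
  step 2: row=0, L[0]='a', prepend. Next row=LF[0]=1
  step 3: row=1, L[1]='d', prepend. Next row=LF[1]=8
  step 4: row=8, L[8]='f', prepend. Next row=LF[8]=14
  step 5: row=14, L[14]='c', prepend. Next row=LF[14]=7
  step 6: row=7, L[7]='c', prepend. Next row=LF[7]=6
  step 7: row=6, L[6]='d', prepend. Next row=LF[6]=10
  step 8: row=10, L[10]='j', prepend. Next row=LF[10]=16
  step 9: row=16, L[16]='a', prepend. Next row=LF[16]=2
  step 10: row=2, L[2]='c', prepend. Next row=LF[2]=5
  step 11: row=5, L[5]='b', prepend. Next row=LF[5]=3
  step 12: row=3, L[3]='d', prepend. Next row=LF[3]=9
  step 13: row=9, L[9]='b', prepend. Next row=LF[9]=4
  step 14: row=4, L[4]='e', prepend. Next row=LF[4]=12
  step 15: row=12, L[12]='e', prepend. Next row=LF[12]=13
  step 16: row=13, L[13]='d', prepend. Next row=LF[13]=11
  step 17: row=11, L[11]='h', prepend. Next row=LF[11]=15
Reversed output: hdeebdbcajdccfda$

Answer: hdeebdbcajdccfda$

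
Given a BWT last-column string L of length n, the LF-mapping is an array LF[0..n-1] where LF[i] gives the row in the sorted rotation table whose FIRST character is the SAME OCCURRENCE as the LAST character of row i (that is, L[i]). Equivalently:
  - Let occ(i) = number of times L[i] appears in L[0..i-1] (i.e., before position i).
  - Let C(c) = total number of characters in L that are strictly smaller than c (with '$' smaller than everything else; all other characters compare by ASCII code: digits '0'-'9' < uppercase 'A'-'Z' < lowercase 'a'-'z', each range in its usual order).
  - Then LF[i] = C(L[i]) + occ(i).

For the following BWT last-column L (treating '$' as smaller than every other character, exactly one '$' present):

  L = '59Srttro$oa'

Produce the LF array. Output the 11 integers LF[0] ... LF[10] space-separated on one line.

Answer: 1 2 3 7 9 10 8 5 0 6 4

Derivation:
Char counts: '$':1, '5':1, '9':1, 'S':1, 'a':1, 'o':2, 'r':2, 't':2
C (first-col start): C('$')=0, C('5')=1, C('9')=2, C('S')=3, C('a')=4, C('o')=5, C('r')=7, C('t')=9
L[0]='5': occ=0, LF[0]=C('5')+0=1+0=1
L[1]='9': occ=0, LF[1]=C('9')+0=2+0=2
L[2]='S': occ=0, LF[2]=C('S')+0=3+0=3
L[3]='r': occ=0, LF[3]=C('r')+0=7+0=7
L[4]='t': occ=0, LF[4]=C('t')+0=9+0=9
L[5]='t': occ=1, LF[5]=C('t')+1=9+1=10
L[6]='r': occ=1, LF[6]=C('r')+1=7+1=8
L[7]='o': occ=0, LF[7]=C('o')+0=5+0=5
L[8]='$': occ=0, LF[8]=C('$')+0=0+0=0
L[9]='o': occ=1, LF[9]=C('o')+1=5+1=6
L[10]='a': occ=0, LF[10]=C('a')+0=4+0=4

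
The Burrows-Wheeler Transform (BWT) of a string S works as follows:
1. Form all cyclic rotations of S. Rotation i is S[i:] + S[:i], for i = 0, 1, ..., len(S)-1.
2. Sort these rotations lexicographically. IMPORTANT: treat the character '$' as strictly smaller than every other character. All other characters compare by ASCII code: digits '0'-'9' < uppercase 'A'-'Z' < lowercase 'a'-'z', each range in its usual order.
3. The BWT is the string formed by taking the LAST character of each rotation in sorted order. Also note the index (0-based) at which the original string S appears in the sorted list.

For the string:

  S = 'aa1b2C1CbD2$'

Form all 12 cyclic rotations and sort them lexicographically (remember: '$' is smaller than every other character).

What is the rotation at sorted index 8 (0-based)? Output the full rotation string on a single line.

Answer: a1b2C1CbD2$a

Derivation:
All 12 rotations (rotation i = S[i:]+S[:i]):
  rot[0] = aa1b2C1CbD2$
  rot[1] = a1b2C1CbD2$a
  rot[2] = 1b2C1CbD2$aa
  rot[3] = b2C1CbD2$aa1
  rot[4] = 2C1CbD2$aa1b
  rot[5] = C1CbD2$aa1b2
  rot[6] = 1CbD2$aa1b2C
  rot[7] = CbD2$aa1b2C1
  rot[8] = bD2$aa1b2C1C
  rot[9] = D2$aa1b2C1Cb
  rot[10] = 2$aa1b2C1CbD
  rot[11] = $aa1b2C1CbD2
Sorted (with $ < everything):
  sorted[0] = $aa1b2C1CbD2
  sorted[1] = 1CbD2$aa1b2C
  sorted[2] = 1b2C1CbD2$aa
  sorted[3] = 2$aa1b2C1CbD
  sorted[4] = 2C1CbD2$aa1b
  sorted[5] = C1CbD2$aa1b2
  sorted[6] = CbD2$aa1b2C1
  sorted[7] = D2$aa1b2C1Cb
  sorted[8] = a1b2C1CbD2$a
  sorted[9] = aa1b2C1CbD2$
  sorted[10] = b2C1CbD2$aa1
  sorted[11] = bD2$aa1b2C1C
sorted[8] = a1b2C1CbD2$a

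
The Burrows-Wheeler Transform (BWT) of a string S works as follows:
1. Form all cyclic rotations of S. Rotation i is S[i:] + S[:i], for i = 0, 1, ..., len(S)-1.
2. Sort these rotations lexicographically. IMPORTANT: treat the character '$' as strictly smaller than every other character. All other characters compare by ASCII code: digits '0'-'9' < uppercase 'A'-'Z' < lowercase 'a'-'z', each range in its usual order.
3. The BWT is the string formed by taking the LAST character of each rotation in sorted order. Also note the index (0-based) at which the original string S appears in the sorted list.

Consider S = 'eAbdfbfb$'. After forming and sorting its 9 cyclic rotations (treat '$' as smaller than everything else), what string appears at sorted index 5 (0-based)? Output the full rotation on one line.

All 9 rotations (rotation i = S[i:]+S[:i]):
  rot[0] = eAbdfbfb$
  rot[1] = Abdfbfb$e
  rot[2] = bdfbfb$eA
  rot[3] = dfbfb$eAb
  rot[4] = fbfb$eAbd
  rot[5] = bfb$eAbdf
  rot[6] = fb$eAbdfb
  rot[7] = b$eAbdfbf
  rot[8] = $eAbdfbfb
Sorted (with $ < everything):
  sorted[0] = $eAbdfbfb
  sorted[1] = Abdfbfb$e
  sorted[2] = b$eAbdfbf
  sorted[3] = bdfbfb$eA
  sorted[4] = bfb$eAbdf
  sorted[5] = dfbfb$eAb
  sorted[6] = eAbdfbfb$
  sorted[7] = fb$eAbdfb
  sorted[8] = fbfb$eAbd
sorted[5] = dfbfb$eAb

Answer: dfbfb$eAb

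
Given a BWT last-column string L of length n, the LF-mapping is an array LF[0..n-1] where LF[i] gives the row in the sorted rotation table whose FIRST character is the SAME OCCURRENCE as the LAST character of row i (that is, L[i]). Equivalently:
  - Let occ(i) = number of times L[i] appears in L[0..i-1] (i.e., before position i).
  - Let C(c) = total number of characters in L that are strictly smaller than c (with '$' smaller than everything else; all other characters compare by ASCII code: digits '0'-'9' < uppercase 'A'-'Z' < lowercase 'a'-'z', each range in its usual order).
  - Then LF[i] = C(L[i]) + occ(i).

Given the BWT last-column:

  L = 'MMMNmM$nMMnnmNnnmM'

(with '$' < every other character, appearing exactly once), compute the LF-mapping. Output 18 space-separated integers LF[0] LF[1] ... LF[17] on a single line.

Answer: 1 2 3 8 10 4 0 13 5 6 14 15 11 9 16 17 12 7

Derivation:
Char counts: '$':1, 'M':7, 'N':2, 'm':3, 'n':5
C (first-col start): C('$')=0, C('M')=1, C('N')=8, C('m')=10, C('n')=13
L[0]='M': occ=0, LF[0]=C('M')+0=1+0=1
L[1]='M': occ=1, LF[1]=C('M')+1=1+1=2
L[2]='M': occ=2, LF[2]=C('M')+2=1+2=3
L[3]='N': occ=0, LF[3]=C('N')+0=8+0=8
L[4]='m': occ=0, LF[4]=C('m')+0=10+0=10
L[5]='M': occ=3, LF[5]=C('M')+3=1+3=4
L[6]='$': occ=0, LF[6]=C('$')+0=0+0=0
L[7]='n': occ=0, LF[7]=C('n')+0=13+0=13
L[8]='M': occ=4, LF[8]=C('M')+4=1+4=5
L[9]='M': occ=5, LF[9]=C('M')+5=1+5=6
L[10]='n': occ=1, LF[10]=C('n')+1=13+1=14
L[11]='n': occ=2, LF[11]=C('n')+2=13+2=15
L[12]='m': occ=1, LF[12]=C('m')+1=10+1=11
L[13]='N': occ=1, LF[13]=C('N')+1=8+1=9
L[14]='n': occ=3, LF[14]=C('n')+3=13+3=16
L[15]='n': occ=4, LF[15]=C('n')+4=13+4=17
L[16]='m': occ=2, LF[16]=C('m')+2=10+2=12
L[17]='M': occ=6, LF[17]=C('M')+6=1+6=7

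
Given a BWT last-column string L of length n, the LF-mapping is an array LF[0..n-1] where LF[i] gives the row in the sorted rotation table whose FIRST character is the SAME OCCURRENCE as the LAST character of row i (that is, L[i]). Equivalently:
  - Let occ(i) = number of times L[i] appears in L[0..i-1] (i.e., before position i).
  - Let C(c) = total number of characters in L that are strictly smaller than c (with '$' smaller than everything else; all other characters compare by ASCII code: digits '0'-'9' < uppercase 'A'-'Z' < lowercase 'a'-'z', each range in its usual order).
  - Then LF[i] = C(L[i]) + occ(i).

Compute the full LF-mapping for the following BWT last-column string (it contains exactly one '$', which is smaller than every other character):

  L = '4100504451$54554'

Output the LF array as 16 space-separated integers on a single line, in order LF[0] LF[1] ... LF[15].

Answer: 6 4 1 2 11 3 7 8 12 5 0 13 9 14 15 10

Derivation:
Char counts: '$':1, '0':3, '1':2, '4':5, '5':5
C (first-col start): C('$')=0, C('0')=1, C('1')=4, C('4')=6, C('5')=11
L[0]='4': occ=0, LF[0]=C('4')+0=6+0=6
L[1]='1': occ=0, LF[1]=C('1')+0=4+0=4
L[2]='0': occ=0, LF[2]=C('0')+0=1+0=1
L[3]='0': occ=1, LF[3]=C('0')+1=1+1=2
L[4]='5': occ=0, LF[4]=C('5')+0=11+0=11
L[5]='0': occ=2, LF[5]=C('0')+2=1+2=3
L[6]='4': occ=1, LF[6]=C('4')+1=6+1=7
L[7]='4': occ=2, LF[7]=C('4')+2=6+2=8
L[8]='5': occ=1, LF[8]=C('5')+1=11+1=12
L[9]='1': occ=1, LF[9]=C('1')+1=4+1=5
L[10]='$': occ=0, LF[10]=C('$')+0=0+0=0
L[11]='5': occ=2, LF[11]=C('5')+2=11+2=13
L[12]='4': occ=3, LF[12]=C('4')+3=6+3=9
L[13]='5': occ=3, LF[13]=C('5')+3=11+3=14
L[14]='5': occ=4, LF[14]=C('5')+4=11+4=15
L[15]='4': occ=4, LF[15]=C('4')+4=6+4=10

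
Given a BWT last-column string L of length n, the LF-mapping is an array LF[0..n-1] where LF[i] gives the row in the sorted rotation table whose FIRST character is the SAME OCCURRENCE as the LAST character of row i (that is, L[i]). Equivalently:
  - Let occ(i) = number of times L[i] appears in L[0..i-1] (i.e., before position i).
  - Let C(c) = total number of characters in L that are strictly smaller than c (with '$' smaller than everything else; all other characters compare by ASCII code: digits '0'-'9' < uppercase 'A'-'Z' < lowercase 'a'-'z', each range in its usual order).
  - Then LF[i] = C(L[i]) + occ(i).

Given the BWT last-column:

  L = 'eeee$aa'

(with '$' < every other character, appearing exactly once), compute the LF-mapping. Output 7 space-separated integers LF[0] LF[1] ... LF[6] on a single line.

Answer: 3 4 5 6 0 1 2

Derivation:
Char counts: '$':1, 'a':2, 'e':4
C (first-col start): C('$')=0, C('a')=1, C('e')=3
L[0]='e': occ=0, LF[0]=C('e')+0=3+0=3
L[1]='e': occ=1, LF[1]=C('e')+1=3+1=4
L[2]='e': occ=2, LF[2]=C('e')+2=3+2=5
L[3]='e': occ=3, LF[3]=C('e')+3=3+3=6
L[4]='$': occ=0, LF[4]=C('$')+0=0+0=0
L[5]='a': occ=0, LF[5]=C('a')+0=1+0=1
L[6]='a': occ=1, LF[6]=C('a')+1=1+1=2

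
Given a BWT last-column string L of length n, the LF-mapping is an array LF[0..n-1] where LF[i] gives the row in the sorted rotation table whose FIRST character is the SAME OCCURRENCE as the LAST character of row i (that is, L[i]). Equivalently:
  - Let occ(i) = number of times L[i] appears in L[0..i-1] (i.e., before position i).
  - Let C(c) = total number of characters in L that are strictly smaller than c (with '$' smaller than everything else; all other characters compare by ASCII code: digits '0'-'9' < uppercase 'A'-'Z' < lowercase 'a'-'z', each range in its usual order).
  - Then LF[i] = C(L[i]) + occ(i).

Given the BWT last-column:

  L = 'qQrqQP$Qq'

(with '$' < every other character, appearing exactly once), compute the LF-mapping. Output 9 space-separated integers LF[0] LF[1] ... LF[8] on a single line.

Answer: 5 2 8 6 3 1 0 4 7

Derivation:
Char counts: '$':1, 'P':1, 'Q':3, 'q':3, 'r':1
C (first-col start): C('$')=0, C('P')=1, C('Q')=2, C('q')=5, C('r')=8
L[0]='q': occ=0, LF[0]=C('q')+0=5+0=5
L[1]='Q': occ=0, LF[1]=C('Q')+0=2+0=2
L[2]='r': occ=0, LF[2]=C('r')+0=8+0=8
L[3]='q': occ=1, LF[3]=C('q')+1=5+1=6
L[4]='Q': occ=1, LF[4]=C('Q')+1=2+1=3
L[5]='P': occ=0, LF[5]=C('P')+0=1+0=1
L[6]='$': occ=0, LF[6]=C('$')+0=0+0=0
L[7]='Q': occ=2, LF[7]=C('Q')+2=2+2=4
L[8]='q': occ=2, LF[8]=C('q')+2=5+2=7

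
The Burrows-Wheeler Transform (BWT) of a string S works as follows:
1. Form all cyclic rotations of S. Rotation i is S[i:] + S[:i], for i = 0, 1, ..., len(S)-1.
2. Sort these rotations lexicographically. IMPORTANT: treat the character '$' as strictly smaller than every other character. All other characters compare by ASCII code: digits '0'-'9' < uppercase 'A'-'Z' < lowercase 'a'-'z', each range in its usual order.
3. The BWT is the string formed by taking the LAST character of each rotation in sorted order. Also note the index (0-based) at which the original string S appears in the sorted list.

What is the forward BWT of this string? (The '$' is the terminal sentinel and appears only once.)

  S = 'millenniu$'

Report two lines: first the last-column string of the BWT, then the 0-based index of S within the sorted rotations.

All 10 rotations (rotation i = S[i:]+S[:i]):
  rot[0] = millenniu$
  rot[1] = illenniu$m
  rot[2] = llenniu$mi
  rot[3] = lenniu$mil
  rot[4] = enniu$mill
  rot[5] = nniu$mille
  rot[6] = niu$millen
  rot[7] = iu$millenn
  rot[8] = u$millenni
  rot[9] = $millenniu
Sorted (with $ < everything):
  sorted[0] = $millenniu  (last char: 'u')
  sorted[1] = enniu$mill  (last char: 'l')
  sorted[2] = illenniu$m  (last char: 'm')
  sorted[3] = iu$millenn  (last char: 'n')
  sorted[4] = lenniu$mil  (last char: 'l')
  sorted[5] = llenniu$mi  (last char: 'i')
  sorted[6] = millenniu$  (last char: '$')
  sorted[7] = niu$millen  (last char: 'n')
  sorted[8] = nniu$mille  (last char: 'e')
  sorted[9] = u$millenni  (last char: 'i')
Last column: ulmnli$nei
Original string S is at sorted index 6

Answer: ulmnli$nei
6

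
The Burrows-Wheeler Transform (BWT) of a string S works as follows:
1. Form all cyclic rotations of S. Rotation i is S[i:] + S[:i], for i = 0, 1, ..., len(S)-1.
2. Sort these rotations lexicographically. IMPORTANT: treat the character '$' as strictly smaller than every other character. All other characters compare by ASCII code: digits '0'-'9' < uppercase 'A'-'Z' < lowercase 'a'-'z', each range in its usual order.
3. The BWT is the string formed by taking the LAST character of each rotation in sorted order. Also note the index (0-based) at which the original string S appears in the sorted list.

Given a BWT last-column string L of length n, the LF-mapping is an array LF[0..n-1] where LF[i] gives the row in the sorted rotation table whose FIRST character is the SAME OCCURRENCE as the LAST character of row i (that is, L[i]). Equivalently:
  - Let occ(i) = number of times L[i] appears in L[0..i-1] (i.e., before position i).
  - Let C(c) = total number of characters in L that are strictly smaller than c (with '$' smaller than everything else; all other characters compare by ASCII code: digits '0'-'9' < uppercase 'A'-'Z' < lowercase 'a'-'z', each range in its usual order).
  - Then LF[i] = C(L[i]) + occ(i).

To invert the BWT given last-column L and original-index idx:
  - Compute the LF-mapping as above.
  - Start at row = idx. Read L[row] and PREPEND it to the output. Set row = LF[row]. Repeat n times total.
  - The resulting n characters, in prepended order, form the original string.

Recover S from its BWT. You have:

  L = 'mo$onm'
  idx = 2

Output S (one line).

Answer: monom$

Derivation:
LF mapping: 1 4 0 5 3 2
Walk LF starting at row 2, prepending L[row]:
  step 1: row=2, L[2]='$', prepend. Next row=LF[2]=0
  step 2: row=0, L[0]='m', prepend. Next row=LF[0]=1
  step 3: row=1, L[1]='o', prepend. Next row=LF[1]=4
  step 4: row=4, L[4]='n', prepend. Next row=LF[4]=3
  step 5: row=3, L[3]='o', prepend. Next row=LF[3]=5
  step 6: row=5, L[5]='m', prepend. Next row=LF[5]=2
Reversed output: monom$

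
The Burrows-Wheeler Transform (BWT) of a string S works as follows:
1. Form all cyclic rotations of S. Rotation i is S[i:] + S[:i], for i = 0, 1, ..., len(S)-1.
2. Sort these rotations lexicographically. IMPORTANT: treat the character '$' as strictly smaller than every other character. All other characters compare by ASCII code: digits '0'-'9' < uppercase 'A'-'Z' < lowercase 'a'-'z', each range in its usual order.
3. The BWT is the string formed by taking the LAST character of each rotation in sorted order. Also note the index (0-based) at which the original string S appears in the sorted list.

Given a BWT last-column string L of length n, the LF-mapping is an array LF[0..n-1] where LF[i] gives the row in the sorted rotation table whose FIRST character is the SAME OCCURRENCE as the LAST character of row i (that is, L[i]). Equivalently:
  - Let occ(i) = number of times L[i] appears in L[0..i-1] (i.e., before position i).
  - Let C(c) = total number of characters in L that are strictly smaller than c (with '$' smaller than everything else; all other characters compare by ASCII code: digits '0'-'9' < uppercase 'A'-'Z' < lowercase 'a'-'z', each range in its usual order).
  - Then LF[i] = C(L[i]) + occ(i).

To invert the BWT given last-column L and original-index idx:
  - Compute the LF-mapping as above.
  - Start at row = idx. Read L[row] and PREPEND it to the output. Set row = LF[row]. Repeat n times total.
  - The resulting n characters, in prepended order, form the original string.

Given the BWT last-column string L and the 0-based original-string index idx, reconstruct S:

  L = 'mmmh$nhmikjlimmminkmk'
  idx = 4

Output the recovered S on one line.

LF mapping: 11 12 13 1 0 19 2 14 3 7 6 10 4 15 16 17 5 20 8 18 9
Walk LF starting at row 4, prepending L[row]:
  step 1: row=4, L[4]='$', prepend. Next row=LF[4]=0
  step 2: row=0, L[0]='m', prepend. Next row=LF[0]=11
  step 3: row=11, L[11]='l', prepend. Next row=LF[11]=10
  step 4: row=10, L[10]='j', prepend. Next row=LF[10]=6
  step 5: row=6, L[6]='h', prepend. Next row=LF[6]=2
  step 6: row=2, L[2]='m', prepend. Next row=LF[2]=13
  step 7: row=13, L[13]='m', prepend. Next row=LF[13]=15
  step 8: row=15, L[15]='m', prepend. Next row=LF[15]=17
  step 9: row=17, L[17]='n', prepend. Next row=LF[17]=20
  step 10: row=20, L[20]='k', prepend. Next row=LF[20]=9
  step 11: row=9, L[9]='k', prepend. Next row=LF[9]=7
  step 12: row=7, L[7]='m', prepend. Next row=LF[7]=14
  step 13: row=14, L[14]='m', prepend. Next row=LF[14]=16
  step 14: row=16, L[16]='i', prepend. Next row=LF[16]=5
  step 15: row=5, L[5]='n', prepend. Next row=LF[5]=19
  step 16: row=19, L[19]='m', prepend. Next row=LF[19]=18
  step 17: row=18, L[18]='k', prepend. Next row=LF[18]=8
  step 18: row=8, L[8]='i', prepend. Next row=LF[8]=3
  step 19: row=3, L[3]='h', prepend. Next row=LF[3]=1
  step 20: row=1, L[1]='m', prepend. Next row=LF[1]=12
  step 21: row=12, L[12]='i', prepend. Next row=LF[12]=4
Reversed output: imhikmnimmkknmmmhjlm$

Answer: imhikmnimmkknmmmhjlm$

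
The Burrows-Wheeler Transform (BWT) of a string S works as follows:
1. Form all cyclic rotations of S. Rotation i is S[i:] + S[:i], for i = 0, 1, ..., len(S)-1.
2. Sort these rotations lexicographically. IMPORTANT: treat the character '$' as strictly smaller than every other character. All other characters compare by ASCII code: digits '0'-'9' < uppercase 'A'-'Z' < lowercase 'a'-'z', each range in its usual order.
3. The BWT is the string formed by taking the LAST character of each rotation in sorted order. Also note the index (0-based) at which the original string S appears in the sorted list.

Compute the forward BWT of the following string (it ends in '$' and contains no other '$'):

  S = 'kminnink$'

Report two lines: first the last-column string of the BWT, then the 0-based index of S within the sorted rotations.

All 9 rotations (rotation i = S[i:]+S[:i]):
  rot[0] = kminnink$
  rot[1] = minnink$k
  rot[2] = innink$km
  rot[3] = nnink$kmi
  rot[4] = nink$kmin
  rot[5] = ink$kminn
  rot[6] = nk$kminni
  rot[7] = k$kminnin
  rot[8] = $kminnink
Sorted (with $ < everything):
  sorted[0] = $kminnink  (last char: 'k')
  sorted[1] = ink$kminn  (last char: 'n')
  sorted[2] = innink$km  (last char: 'm')
  sorted[3] = k$kminnin  (last char: 'n')
  sorted[4] = kminnink$  (last char: '$')
  sorted[5] = minnink$k  (last char: 'k')
  sorted[6] = nink$kmin  (last char: 'n')
  sorted[7] = nk$kminni  (last char: 'i')
  sorted[8] = nnink$kmi  (last char: 'i')
Last column: knmn$knii
Original string S is at sorted index 4

Answer: knmn$knii
4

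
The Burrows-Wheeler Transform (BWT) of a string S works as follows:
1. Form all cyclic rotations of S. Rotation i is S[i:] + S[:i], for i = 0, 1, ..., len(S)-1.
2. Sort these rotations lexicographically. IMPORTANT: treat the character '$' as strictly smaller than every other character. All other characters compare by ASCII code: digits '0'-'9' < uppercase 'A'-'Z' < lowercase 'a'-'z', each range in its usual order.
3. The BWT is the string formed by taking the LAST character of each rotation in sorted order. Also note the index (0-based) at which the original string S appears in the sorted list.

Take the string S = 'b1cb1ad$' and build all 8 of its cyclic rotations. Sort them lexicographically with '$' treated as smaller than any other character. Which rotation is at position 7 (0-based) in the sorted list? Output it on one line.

All 8 rotations (rotation i = S[i:]+S[:i]):
  rot[0] = b1cb1ad$
  rot[1] = 1cb1ad$b
  rot[2] = cb1ad$b1
  rot[3] = b1ad$b1c
  rot[4] = 1ad$b1cb
  rot[5] = ad$b1cb1
  rot[6] = d$b1cb1a
  rot[7] = $b1cb1ad
Sorted (with $ < everything):
  sorted[0] = $b1cb1ad
  sorted[1] = 1ad$b1cb
  sorted[2] = 1cb1ad$b
  sorted[3] = ad$b1cb1
  sorted[4] = b1ad$b1c
  sorted[5] = b1cb1ad$
  sorted[6] = cb1ad$b1
  sorted[7] = d$b1cb1a
sorted[7] = d$b1cb1a

Answer: d$b1cb1a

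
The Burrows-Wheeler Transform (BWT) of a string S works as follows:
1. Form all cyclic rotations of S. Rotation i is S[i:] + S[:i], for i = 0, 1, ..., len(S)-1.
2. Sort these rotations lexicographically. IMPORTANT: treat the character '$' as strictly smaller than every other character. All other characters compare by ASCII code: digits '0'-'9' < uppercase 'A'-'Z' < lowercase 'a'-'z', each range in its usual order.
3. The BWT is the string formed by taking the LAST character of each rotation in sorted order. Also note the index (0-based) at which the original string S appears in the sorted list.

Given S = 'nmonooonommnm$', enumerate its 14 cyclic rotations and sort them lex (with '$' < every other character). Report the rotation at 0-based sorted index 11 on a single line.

All 14 rotations (rotation i = S[i:]+S[:i]):
  rot[0] = nmonooonommnm$
  rot[1] = monooonommnm$n
  rot[2] = onooonommnm$nm
  rot[3] = nooonommnm$nmo
  rot[4] = ooonommnm$nmon
  rot[5] = oonommnm$nmono
  rot[6] = onommnm$nmonoo
  rot[7] = nommnm$nmonooo
  rot[8] = ommnm$nmonooon
  rot[9] = mmnm$nmonooono
  rot[10] = mnm$nmonooonom
  rot[11] = nm$nmonooonomm
  rot[12] = m$nmonooonommn
  rot[13] = $nmonooonommnm
Sorted (with $ < everything):
  sorted[0] = $nmonooonommnm
  sorted[1] = m$nmonooonommn
  sorted[2] = mmnm$nmonooono
  sorted[3] = mnm$nmonooonom
  sorted[4] = monooonommnm$n
  sorted[5] = nm$nmonooonomm
  sorted[6] = nmonooonommnm$
  sorted[7] = nommnm$nmonooo
  sorted[8] = nooonommnm$nmo
  sorted[9] = ommnm$nmonooon
  sorted[10] = onommnm$nmonoo
  sorted[11] = onooonommnm$nm
  sorted[12] = oonommnm$nmono
  sorted[13] = ooonommnm$nmon
sorted[11] = onooonommnm$nm

Answer: onooonommnm$nm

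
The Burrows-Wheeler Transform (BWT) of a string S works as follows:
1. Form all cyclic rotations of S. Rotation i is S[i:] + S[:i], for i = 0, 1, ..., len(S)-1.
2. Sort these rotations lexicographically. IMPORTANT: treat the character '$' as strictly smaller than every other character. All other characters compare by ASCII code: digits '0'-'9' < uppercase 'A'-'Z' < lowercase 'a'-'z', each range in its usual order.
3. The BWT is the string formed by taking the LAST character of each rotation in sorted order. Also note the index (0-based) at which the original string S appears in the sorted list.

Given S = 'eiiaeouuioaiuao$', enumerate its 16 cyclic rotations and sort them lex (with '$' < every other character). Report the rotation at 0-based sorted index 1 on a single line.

All 16 rotations (rotation i = S[i:]+S[:i]):
  rot[0] = eiiaeouuioaiuao$
  rot[1] = iiaeouuioaiuao$e
  rot[2] = iaeouuioaiuao$ei
  rot[3] = aeouuioaiuao$eii
  rot[4] = eouuioaiuao$eiia
  rot[5] = ouuioaiuao$eiiae
  rot[6] = uuioaiuao$eiiaeo
  rot[7] = uioaiuao$eiiaeou
  rot[8] = ioaiuao$eiiaeouu
  rot[9] = oaiuao$eiiaeouui
  rot[10] = aiuao$eiiaeouuio
  rot[11] = iuao$eiiaeouuioa
  rot[12] = uao$eiiaeouuioai
  rot[13] = ao$eiiaeouuioaiu
  rot[14] = o$eiiaeouuioaiua
  rot[15] = $eiiaeouuioaiuao
Sorted (with $ < everything):
  sorted[0] = $eiiaeouuioaiuao
  sorted[1] = aeouuioaiuao$eii
  sorted[2] = aiuao$eiiaeouuio
  sorted[3] = ao$eiiaeouuioaiu
  sorted[4] = eiiaeouuioaiuao$
  sorted[5] = eouuioaiuao$eiia
  sorted[6] = iaeouuioaiuao$ei
  sorted[7] = iiaeouuioaiuao$e
  sorted[8] = ioaiuao$eiiaeouu
  sorted[9] = iuao$eiiaeouuioa
  sorted[10] = o$eiiaeouuioaiua
  sorted[11] = oaiuao$eiiaeouui
  sorted[12] = ouuioaiuao$eiiae
  sorted[13] = uao$eiiaeouuioai
  sorted[14] = uioaiuao$eiiaeou
  sorted[15] = uuioaiuao$eiiaeo
sorted[1] = aeouuioaiuao$eii

Answer: aeouuioaiuao$eii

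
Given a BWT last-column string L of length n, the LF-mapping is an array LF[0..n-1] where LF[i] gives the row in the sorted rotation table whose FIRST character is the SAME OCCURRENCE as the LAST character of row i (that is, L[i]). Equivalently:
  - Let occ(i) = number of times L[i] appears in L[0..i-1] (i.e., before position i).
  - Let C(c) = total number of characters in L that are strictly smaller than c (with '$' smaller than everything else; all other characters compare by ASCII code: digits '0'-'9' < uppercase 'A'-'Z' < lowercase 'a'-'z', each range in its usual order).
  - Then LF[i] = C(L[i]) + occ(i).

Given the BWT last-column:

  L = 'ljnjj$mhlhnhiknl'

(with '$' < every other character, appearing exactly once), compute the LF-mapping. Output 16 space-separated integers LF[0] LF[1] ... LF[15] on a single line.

Answer: 9 5 13 6 7 0 12 1 10 2 14 3 4 8 15 11

Derivation:
Char counts: '$':1, 'h':3, 'i':1, 'j':3, 'k':1, 'l':3, 'm':1, 'n':3
C (first-col start): C('$')=0, C('h')=1, C('i')=4, C('j')=5, C('k')=8, C('l')=9, C('m')=12, C('n')=13
L[0]='l': occ=0, LF[0]=C('l')+0=9+0=9
L[1]='j': occ=0, LF[1]=C('j')+0=5+0=5
L[2]='n': occ=0, LF[2]=C('n')+0=13+0=13
L[3]='j': occ=1, LF[3]=C('j')+1=5+1=6
L[4]='j': occ=2, LF[4]=C('j')+2=5+2=7
L[5]='$': occ=0, LF[5]=C('$')+0=0+0=0
L[6]='m': occ=0, LF[6]=C('m')+0=12+0=12
L[7]='h': occ=0, LF[7]=C('h')+0=1+0=1
L[8]='l': occ=1, LF[8]=C('l')+1=9+1=10
L[9]='h': occ=1, LF[9]=C('h')+1=1+1=2
L[10]='n': occ=1, LF[10]=C('n')+1=13+1=14
L[11]='h': occ=2, LF[11]=C('h')+2=1+2=3
L[12]='i': occ=0, LF[12]=C('i')+0=4+0=4
L[13]='k': occ=0, LF[13]=C('k')+0=8+0=8
L[14]='n': occ=2, LF[14]=C('n')+2=13+2=15
L[15]='l': occ=2, LF[15]=C('l')+2=9+2=11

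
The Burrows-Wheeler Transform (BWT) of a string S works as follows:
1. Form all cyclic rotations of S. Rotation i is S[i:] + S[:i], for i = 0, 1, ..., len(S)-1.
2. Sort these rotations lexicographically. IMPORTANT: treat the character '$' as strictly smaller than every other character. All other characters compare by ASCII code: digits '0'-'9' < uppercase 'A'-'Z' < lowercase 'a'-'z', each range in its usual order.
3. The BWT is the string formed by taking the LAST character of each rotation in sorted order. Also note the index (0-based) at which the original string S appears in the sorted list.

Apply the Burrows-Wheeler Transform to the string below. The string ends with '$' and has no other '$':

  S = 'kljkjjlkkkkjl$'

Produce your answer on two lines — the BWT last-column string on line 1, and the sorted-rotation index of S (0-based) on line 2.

Answer: lklkjjkkkl$jkj
10

Derivation:
All 14 rotations (rotation i = S[i:]+S[:i]):
  rot[0] = kljkjjlkkkkjl$
  rot[1] = ljkjjlkkkkjl$k
  rot[2] = jkjjlkkkkjl$kl
  rot[3] = kjjlkkkkjl$klj
  rot[4] = jjlkkkkjl$kljk
  rot[5] = jlkkkkjl$kljkj
  rot[6] = lkkkkjl$kljkjj
  rot[7] = kkkkjl$kljkjjl
  rot[8] = kkkjl$kljkjjlk
  rot[9] = kkjl$kljkjjlkk
  rot[10] = kjl$kljkjjlkkk
  rot[11] = jl$kljkjjlkkkk
  rot[12] = l$kljkjjlkkkkj
  rot[13] = $kljkjjlkkkkjl
Sorted (with $ < everything):
  sorted[0] = $kljkjjlkkkkjl  (last char: 'l')
  sorted[1] = jjlkkkkjl$kljk  (last char: 'k')
  sorted[2] = jkjjlkkkkjl$kl  (last char: 'l')
  sorted[3] = jl$kljkjjlkkkk  (last char: 'k')
  sorted[4] = jlkkkkjl$kljkj  (last char: 'j')
  sorted[5] = kjjlkkkkjl$klj  (last char: 'j')
  sorted[6] = kjl$kljkjjlkkk  (last char: 'k')
  sorted[7] = kkjl$kljkjjlkk  (last char: 'k')
  sorted[8] = kkkjl$kljkjjlk  (last char: 'k')
  sorted[9] = kkkkjl$kljkjjl  (last char: 'l')
  sorted[10] = kljkjjlkkkkjl$  (last char: '$')
  sorted[11] = l$kljkjjlkkkkj  (last char: 'j')
  sorted[12] = ljkjjlkkkkjl$k  (last char: 'k')
  sorted[13] = lkkkkjl$kljkjj  (last char: 'j')
Last column: lklkjjkkkl$jkj
Original string S is at sorted index 10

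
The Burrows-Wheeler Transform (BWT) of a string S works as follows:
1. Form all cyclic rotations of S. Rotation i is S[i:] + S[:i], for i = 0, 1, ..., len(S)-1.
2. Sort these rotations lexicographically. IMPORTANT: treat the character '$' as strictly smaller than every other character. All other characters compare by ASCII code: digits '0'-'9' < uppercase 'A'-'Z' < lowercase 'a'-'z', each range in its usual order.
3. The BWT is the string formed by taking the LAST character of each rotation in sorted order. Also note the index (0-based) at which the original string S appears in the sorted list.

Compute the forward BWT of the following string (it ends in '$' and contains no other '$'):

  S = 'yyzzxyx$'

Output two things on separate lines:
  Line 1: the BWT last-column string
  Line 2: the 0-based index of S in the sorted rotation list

All 8 rotations (rotation i = S[i:]+S[:i]):
  rot[0] = yyzzxyx$
  rot[1] = yzzxyx$y
  rot[2] = zzxyx$yy
  rot[3] = zxyx$yyz
  rot[4] = xyx$yyzz
  rot[5] = yx$yyzzx
  rot[6] = x$yyzzxy
  rot[7] = $yyzzxyx
Sorted (with $ < everything):
  sorted[0] = $yyzzxyx  (last char: 'x')
  sorted[1] = x$yyzzxy  (last char: 'y')
  sorted[2] = xyx$yyzz  (last char: 'z')
  sorted[3] = yx$yyzzx  (last char: 'x')
  sorted[4] = yyzzxyx$  (last char: '$')
  sorted[5] = yzzxyx$y  (last char: 'y')
  sorted[6] = zxyx$yyz  (last char: 'z')
  sorted[7] = zzxyx$yy  (last char: 'y')
Last column: xyzx$yzy
Original string S is at sorted index 4

Answer: xyzx$yzy
4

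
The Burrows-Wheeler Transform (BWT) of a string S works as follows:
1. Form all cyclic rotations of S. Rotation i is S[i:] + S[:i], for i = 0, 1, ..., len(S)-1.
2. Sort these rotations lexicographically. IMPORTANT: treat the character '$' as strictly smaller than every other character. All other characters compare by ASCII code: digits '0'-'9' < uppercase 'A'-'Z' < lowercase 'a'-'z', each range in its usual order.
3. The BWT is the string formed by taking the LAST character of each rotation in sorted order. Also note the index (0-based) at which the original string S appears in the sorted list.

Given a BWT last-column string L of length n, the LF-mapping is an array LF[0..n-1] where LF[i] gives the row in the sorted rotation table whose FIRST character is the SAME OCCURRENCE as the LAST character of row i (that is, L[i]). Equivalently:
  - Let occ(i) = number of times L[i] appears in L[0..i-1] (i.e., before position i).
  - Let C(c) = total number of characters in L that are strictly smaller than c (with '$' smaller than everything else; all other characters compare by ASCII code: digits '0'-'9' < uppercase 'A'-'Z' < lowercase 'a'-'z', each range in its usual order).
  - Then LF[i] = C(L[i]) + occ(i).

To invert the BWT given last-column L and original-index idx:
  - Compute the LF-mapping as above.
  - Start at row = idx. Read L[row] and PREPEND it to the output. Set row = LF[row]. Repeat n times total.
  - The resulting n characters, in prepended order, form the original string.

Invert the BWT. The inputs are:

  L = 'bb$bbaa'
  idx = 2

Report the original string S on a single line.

LF mapping: 3 4 0 5 6 1 2
Walk LF starting at row 2, prepending L[row]:
  step 1: row=2, L[2]='$', prepend. Next row=LF[2]=0
  step 2: row=0, L[0]='b', prepend. Next row=LF[0]=3
  step 3: row=3, L[3]='b', prepend. Next row=LF[3]=5
  step 4: row=5, L[5]='a', prepend. Next row=LF[5]=1
  step 5: row=1, L[1]='b', prepend. Next row=LF[1]=4
  step 6: row=4, L[4]='b', prepend. Next row=LF[4]=6
  step 7: row=6, L[6]='a', prepend. Next row=LF[6]=2
Reversed output: abbabb$

Answer: abbabb$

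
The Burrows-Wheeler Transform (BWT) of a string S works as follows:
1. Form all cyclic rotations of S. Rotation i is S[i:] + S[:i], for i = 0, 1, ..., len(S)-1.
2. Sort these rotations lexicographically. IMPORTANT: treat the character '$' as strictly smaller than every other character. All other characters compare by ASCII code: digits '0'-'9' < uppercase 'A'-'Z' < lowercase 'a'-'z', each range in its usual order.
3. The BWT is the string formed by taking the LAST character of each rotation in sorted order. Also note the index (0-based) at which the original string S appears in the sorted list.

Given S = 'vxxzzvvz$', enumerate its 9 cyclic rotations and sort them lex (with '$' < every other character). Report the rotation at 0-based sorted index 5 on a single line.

All 9 rotations (rotation i = S[i:]+S[:i]):
  rot[0] = vxxzzvvz$
  rot[1] = xxzzvvz$v
  rot[2] = xzzvvz$vx
  rot[3] = zzvvz$vxx
  rot[4] = zvvz$vxxz
  rot[5] = vvz$vxxzz
  rot[6] = vz$vxxzzv
  rot[7] = z$vxxzzvv
  rot[8] = $vxxzzvvz
Sorted (with $ < everything):
  sorted[0] = $vxxzzvvz
  sorted[1] = vvz$vxxzz
  sorted[2] = vxxzzvvz$
  sorted[3] = vz$vxxzzv
  sorted[4] = xxzzvvz$v
  sorted[5] = xzzvvz$vx
  sorted[6] = z$vxxzzvv
  sorted[7] = zvvz$vxxz
  sorted[8] = zzvvz$vxx
sorted[5] = xzzvvz$vx

Answer: xzzvvz$vx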